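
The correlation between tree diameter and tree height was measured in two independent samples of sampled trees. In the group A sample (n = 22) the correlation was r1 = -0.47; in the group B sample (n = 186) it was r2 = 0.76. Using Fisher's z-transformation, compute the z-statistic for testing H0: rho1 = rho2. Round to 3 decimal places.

z1 = atanh(-0.47) = -0.510070,  z2 = atanh(0.76) = 0.996215
SE = √(1/(n1−3) + 1/(n2−3)) = √(1/19 + 1/183) = √(0.0526316 + 0.0054645) = √0.0580961 = 0.241031
z = (z1 − z2)/SE = (-0.510070 − 0.996215) / 0.241031 = -1.506285 / 0.241031 = -6.249

-6.249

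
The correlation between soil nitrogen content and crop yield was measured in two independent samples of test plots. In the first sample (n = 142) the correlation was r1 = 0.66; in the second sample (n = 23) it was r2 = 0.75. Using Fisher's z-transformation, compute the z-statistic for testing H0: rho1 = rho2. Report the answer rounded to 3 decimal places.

-0.753

z1 = atanh(0.66) = 0.792814,  z2 = atanh(0.75) = 0.972955
SE = √(1/(n1−3) + 1/(n2−3)) = √(1/139 + 1/20) = √(0.0071942 + 0.0500000) = √0.0571942 = 0.239153
z = (z1 − z2)/SE = (0.792814 − 0.972955) / 0.239153 = -0.180141 / 0.239153 = -0.753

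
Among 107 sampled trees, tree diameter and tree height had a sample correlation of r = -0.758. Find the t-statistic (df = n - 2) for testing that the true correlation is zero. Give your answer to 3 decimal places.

-11.908

1 − r² = 1 − 0.574564 = 0.425436;  √(1−r²) = 0.652255
√(n−2) = √105 = 10.246951
t = r·√(n−2)/√(1−r²) = -0.758 · 10.246951 / 0.652255 = -11.908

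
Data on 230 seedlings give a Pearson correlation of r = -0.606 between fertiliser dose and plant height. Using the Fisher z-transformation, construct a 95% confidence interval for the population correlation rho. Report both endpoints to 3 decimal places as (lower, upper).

(-0.682, -0.517)

Fisher z: z_r = atanh(r) = ½·ln((1+(-0.606))/(1−(-0.606))) = -0.702575
SE(z) = 1/√(n−3) = 1/√227 = 0.066372
95% ⇒ z* = 1.960; margin = 1.960·0.066372 = 0.130089
CI on z-scale: (-0.832664, -0.572486)
Back-transform: tanh(-0.832664) = -0.681904, tanh(-0.572486) = -0.517183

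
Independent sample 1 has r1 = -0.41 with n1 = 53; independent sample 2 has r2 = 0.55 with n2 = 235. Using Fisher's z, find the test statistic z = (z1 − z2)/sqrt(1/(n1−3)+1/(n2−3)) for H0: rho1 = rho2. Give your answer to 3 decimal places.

z1 = atanh(-0.41) = -0.435611,  z2 = atanh(0.55) = 0.618381
SE = √(1/(n1−3) + 1/(n2−3)) = √(1/50 + 1/232) = √(0.0200000 + 0.0043103) = √0.0243103 = 0.155918
z = (z1 − z2)/SE = (-0.435611 − 0.618381) / 0.155918 = -1.053992 / 0.155918 = -6.760

-6.760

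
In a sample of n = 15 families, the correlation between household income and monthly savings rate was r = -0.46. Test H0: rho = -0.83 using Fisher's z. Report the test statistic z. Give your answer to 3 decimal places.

Fisher z: atanh(-0.46) = -0.497311, atanh(-0.83) = -1.188136
z = (z_r − z_0)·√(n−3) = (-0.497311 − (-1.188136))·√12 = 0.690825 · 3.464102 = 2.393

2.393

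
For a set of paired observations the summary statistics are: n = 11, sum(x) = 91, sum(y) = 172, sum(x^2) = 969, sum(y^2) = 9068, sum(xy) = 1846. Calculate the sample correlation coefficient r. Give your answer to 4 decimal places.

0.3603

Numerator: nΣxy − (Σx)(Σy) = 11·1846 − (91)(172) = 4654
Denominator: √[(nΣx²−(Σx)²)(nΣy²−(Σy)²)]
  nΣx²−(Σx)² = 11·969 − 8281 = 2378;  nΣy²−(Σy)² = 11·9068 − 29584 = 70164
  √(2378·70164) = √166849992 = 12917.0427
r = 4654 / 12917.0427 = 0.3603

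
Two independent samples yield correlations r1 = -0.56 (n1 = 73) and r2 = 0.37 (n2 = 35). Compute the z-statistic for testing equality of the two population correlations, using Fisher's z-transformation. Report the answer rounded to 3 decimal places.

-4.786

Fisher z-transforms: z1 = atanh(-0.56) = -0.632833, z2 = atanh(0.37) = 0.388423; difference d = -1.021256
Var(d) = 1/70 + 1/32 = 0.0142857 + 0.0312500 = 0.0455357
z = d/√Var(d) = -1.021256 / √0.0455357 = -1.021256 / 0.213391 = -4.786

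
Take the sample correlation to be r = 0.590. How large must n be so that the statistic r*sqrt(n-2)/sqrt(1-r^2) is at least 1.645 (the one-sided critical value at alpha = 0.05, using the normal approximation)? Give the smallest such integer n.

r√(n−2)/√(1−r²) ≥ 1.645  ⇔  n−2 ≥ (1.645)²·(1−r²)/r²
(1−r²)/r² = (1−0.348100)/0.348100 = 1.8727
n ≥ 2 + 2.706025·1.8727 = 2 + 5.0676 = 7.0676
⌈7.0676⌉ = 8

8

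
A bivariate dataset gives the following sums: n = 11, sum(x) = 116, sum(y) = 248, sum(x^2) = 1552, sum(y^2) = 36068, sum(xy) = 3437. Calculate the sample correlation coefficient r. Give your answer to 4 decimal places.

Numerator: nΣxy − (Σx)(Σy) = 11·3437 − (116)(248) = 9039
Denominator: √[(nΣx²−(Σx)²)(nΣy²−(Σy)²)]
  nΣx²−(Σx)² = 11·1552 − 13456 = 3616;  nΣy²−(Σy)² = 11·36068 − 61504 = 335244
  √(3616·335244) = √1212242304 = 34817.2702
r = 9039 / 34817.2702 = 0.2596

0.2596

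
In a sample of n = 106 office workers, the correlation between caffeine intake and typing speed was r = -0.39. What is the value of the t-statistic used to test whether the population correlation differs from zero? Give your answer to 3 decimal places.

-4.319

t = r·√(n−2) / √(1−r²) with r = -0.39, n = 106
  = -0.39·√104 / √(1 − 0.1521)
  = -0.39·10.198039 / 0.920815
  = -3.977235 / 0.920815 = -4.319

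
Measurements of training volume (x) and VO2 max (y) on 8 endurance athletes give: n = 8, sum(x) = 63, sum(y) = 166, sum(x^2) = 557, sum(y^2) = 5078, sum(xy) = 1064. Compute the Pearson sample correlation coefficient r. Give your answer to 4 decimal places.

Numerator: nΣxy − (Σx)(Σy) = 8·1064 − (63)(166) = -1946
Denominator: √[(nΣx²−(Σx)²)(nΣy²−(Σy)²)]
  nΣx²−(Σx)² = 8·557 − 3969 = 487;  nΣy²−(Σy)² = 8·5078 − 27556 = 13068
  √(487·13068) = √6364116 = 2522.7200
r = -1946 / 2522.7200 = -0.7714

-0.7714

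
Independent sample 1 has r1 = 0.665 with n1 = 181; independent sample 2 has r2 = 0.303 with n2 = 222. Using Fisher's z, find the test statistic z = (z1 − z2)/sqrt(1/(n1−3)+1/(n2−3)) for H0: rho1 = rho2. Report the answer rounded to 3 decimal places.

4.845

Fisher z-transforms: z1 = atanh(0.665) = 0.801725, z2 = atanh(0.303) = 0.312820; difference d = 0.488905
Var(d) = 1/178 + 1/219 = 0.0056180 + 0.0045662 = 0.0101842
z = d/√Var(d) = 0.488905 / √0.0101842 = 0.488905 / 0.100917 = 4.845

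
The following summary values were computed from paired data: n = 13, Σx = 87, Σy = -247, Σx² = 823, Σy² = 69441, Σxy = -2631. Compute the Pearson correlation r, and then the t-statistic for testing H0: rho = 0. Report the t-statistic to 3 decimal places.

Numerator: nΣxy − (Σx)(Σy) = 13·(-2631) − (87)(-247) = -12714
Denominator: √[(nΣx²−(Σx)²)(nΣy²−(Σy)²)]
  nΣx²−(Σx)² = 13·823 − 7569 = 3130;  nΣy²−(Σy)² = 13·69441 − 61009 = 841724
  √(3130·841724) = √2634596120 = 51328.3169
r = -12714 / 51328.3169 = -0.2477
t = r·√(n−2)/√(1−r²) = -0.2477·√11 / √(1−0.061355) = -0.821528 / 0.968837 = -0.848

-0.848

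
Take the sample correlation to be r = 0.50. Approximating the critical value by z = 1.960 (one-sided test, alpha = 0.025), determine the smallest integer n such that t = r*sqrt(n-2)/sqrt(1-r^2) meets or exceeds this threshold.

14

r√(n−2)/√(1−r²) ≥ 1.960  ⇔  n−2 ≥ (1.960)²·(1−r²)/r²
(1−r²)/r² = (1−0.2500)/0.2500 = 3.0000
n ≥ 2 + 3.8416·3.0000 = 2 + 11.5248 = 13.5248
⌈13.5248⌉ = 14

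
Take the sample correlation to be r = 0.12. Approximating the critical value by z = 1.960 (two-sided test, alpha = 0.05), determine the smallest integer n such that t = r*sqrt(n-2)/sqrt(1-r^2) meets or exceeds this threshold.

Need r·√(n−2)/√(1−r²) ≥ 1.960
√(n−2) ≥ 1.960·√(1−0.0144) / 0.12 = 1.960·0.992774 / 0.12 = 16.2153
n−2 ≥ 262.9360  ⇒  n ≥ 264.9360
Smallest integer n = 265

265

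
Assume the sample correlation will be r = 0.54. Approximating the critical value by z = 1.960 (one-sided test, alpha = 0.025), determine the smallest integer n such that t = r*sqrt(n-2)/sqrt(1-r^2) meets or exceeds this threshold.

r√(n−2)/√(1−r²) ≥ 1.960  ⇔  n−2 ≥ (1.960)²·(1−r²)/r²
(1−r²)/r² = (1−0.2916)/0.2916 = 2.4294
n ≥ 2 + 3.8416·2.4294 = 2 + 9.3328 = 11.3328
⌈11.3328⌉ = 12

12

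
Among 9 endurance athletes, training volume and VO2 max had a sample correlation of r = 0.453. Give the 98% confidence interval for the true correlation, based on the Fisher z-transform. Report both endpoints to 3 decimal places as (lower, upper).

Fisher z: z_r = atanh(r) = ½·ln((1+0.453)/(1−0.453)) = 0.488468
SE(z) = 1/√(n−3) = 1/√6 = 0.408248
98% ⇒ z* = 2.326; margin = 2.326·0.408248 = 0.949585
CI on z-scale: (-0.461117, 1.438053)
Back-transform: tanh(-0.461117) = -0.430994, tanh(1.438053) = 0.893305

(-0.431, 0.893)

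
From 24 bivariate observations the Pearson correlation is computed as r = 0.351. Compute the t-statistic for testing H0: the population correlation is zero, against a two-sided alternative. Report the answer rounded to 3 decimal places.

1.758

1 − r² = 1 − 0.123201 = 0.876799;  √(1−r²) = 0.936375
√(n−2) = √22 = 4.690416
t = r·√(n−2)/√(1−r²) = 0.351 · 4.690416 / 0.936375 = 1.758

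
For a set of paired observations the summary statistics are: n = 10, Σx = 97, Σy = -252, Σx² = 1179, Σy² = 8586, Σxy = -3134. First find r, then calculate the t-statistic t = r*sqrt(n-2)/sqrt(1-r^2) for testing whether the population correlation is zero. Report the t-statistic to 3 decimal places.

Numerator: nΣxy − (Σx)(Σy) = 10·(-3134) − (97)(-252) = -6896
Denominator: √[(nΣx²−(Σx)²)(nΣy²−(Σy)²)]
  nΣx²−(Σx)² = 10·1179 − 9409 = 2381;  nΣy²−(Σy)² = 10·8586 − 63504 = 22356
  √(2381·22356) = √53229636 = 7295.8643
r = -6896 / 7295.8643 = -0.9452
t = r·√(n−2)/√(1−r²) = -0.9452·√8 / √(1−0.893403) = -2.673429 / 0.326492 = -8.188

-8.188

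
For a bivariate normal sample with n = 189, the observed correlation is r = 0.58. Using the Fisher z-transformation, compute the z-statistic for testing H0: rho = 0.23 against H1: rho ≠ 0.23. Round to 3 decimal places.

5.841

z_r = atanh(0.58) = 0.662463,  z_0 = atanh(0.23) = 0.234189
SE = 1/√(n−3) = 1/√186 = 0.073324
z = (z_r − z_0)/SE = (0.662463 − 0.234189) / 0.073324 = 0.428274 / 0.073324 = 5.841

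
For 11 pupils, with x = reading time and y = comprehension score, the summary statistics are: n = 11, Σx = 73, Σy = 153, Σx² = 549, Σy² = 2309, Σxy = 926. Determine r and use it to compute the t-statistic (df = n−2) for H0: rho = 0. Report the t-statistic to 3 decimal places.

Numerator: nΣxy − (Σx)(Σy) = 11·926 − (73)(153) = -983
Denominator: √[(nΣx²−(Σx)²)(nΣy²−(Σy)²)]
  nΣx²−(Σx)² = 11·549 − 5329 = 710;  nΣy²−(Σy)² = 11·2309 − 23409 = 1990
  √(710·1990) = √1412900 = 1188.6547
r = -983 / 1188.6547 = -0.8270
t = r·√(n−2)/√(1−r²) = -0.8270·√9 / √(1−0.683929) = -2.481000 / 0.562202 = -4.413

-4.413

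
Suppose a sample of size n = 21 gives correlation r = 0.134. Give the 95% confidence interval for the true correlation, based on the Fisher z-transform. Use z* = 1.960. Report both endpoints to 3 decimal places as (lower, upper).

(-0.316, 0.535)

z_r = atanh(0.134) = 0.134811;  SE = 1/√(n−3) = 1/√18 = 0.235702
z-limits: 0.134811 ± 1.960·0.235702 = 0.134811 ± 0.461976 = [-0.327165, 0.596787]
ρ-limits: (tanh -0.327165, tanh 0.596787) = (-0.316, 0.535)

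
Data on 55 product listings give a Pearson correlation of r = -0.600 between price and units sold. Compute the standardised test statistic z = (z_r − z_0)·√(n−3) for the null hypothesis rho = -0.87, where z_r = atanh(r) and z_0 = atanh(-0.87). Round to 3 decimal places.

z_r = atanh(-0.600) = -0.693147,  z_0 = atanh(-0.87) = -1.333080
SE = 1/√(n−3) = 1/√52 = 0.138675
z = (z_r − z_0)/SE = (-0.693147 − (-1.333080)) / 0.138675 = 0.639933 / 0.138675 = 4.615

4.615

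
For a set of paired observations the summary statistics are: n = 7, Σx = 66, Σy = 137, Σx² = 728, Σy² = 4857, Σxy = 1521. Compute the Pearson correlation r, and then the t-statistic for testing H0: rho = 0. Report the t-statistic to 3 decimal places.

S_xy = nΣxy − ΣxΣy = 7·1521 − 66·137 = 10647 − 9042 = 1605
S_xx = nΣx² − (Σx)² = 7·728 − 66² = 5096 − 4356 = 740
S_yy = nΣy² − (Σy)² = 7·4857 − 137² = 33999 − 18769 = 15230
r = S_xy / √(S_xx·S_yy) = 1605 / √(740·15230) = 1605 / √11270200 = 1605 / 3357.1119 = 0.4781
t = r·√(n−2)/√(1−r²) = 0.4781·√5 / √(1−0.228580) = 1.069064 / 0.878305 = 1.217

1.217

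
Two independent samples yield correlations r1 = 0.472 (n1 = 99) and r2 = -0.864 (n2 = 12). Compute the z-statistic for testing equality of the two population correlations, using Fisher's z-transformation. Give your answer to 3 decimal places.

Fisher z-transforms: z1 = atanh(0.472) = 0.512641, z2 = atanh(-0.864) = -1.308913; difference d = 1.821554
Var(d) = 1/96 + 1/9 = 0.0104167 + 0.1111111 = 0.1215278
z = d/√Var(d) = 1.821554 / √0.1215278 = 1.821554 / 0.348608 = 5.225

5.225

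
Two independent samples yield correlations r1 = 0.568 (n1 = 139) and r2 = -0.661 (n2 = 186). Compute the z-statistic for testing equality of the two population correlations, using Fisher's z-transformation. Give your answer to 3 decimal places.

z1 = atanh(0.568) = 0.644565,  z2 = atanh(-0.661) = -0.794588
SE = √(1/(n1−3) + 1/(n2−3)) = √(1/136 + 1/183) = √(0.0073529 + 0.0054645) = √0.0128174 = 0.113214
z = (z1 − z2)/SE = (0.644565 − (-0.794588)) / 0.113214 = 1.439153 / 0.113214 = 12.712

12.712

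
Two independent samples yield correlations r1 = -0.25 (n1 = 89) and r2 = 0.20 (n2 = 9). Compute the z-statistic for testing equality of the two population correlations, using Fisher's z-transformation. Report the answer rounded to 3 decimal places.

Fisher z-transforms: z1 = atanh(-0.25) = -0.255413, z2 = atanh(0.20) = 0.202733; difference d = -0.458146
Var(d) = 1/86 + 1/6 = 0.0116279 + 0.1666667 = 0.1782946
z = d/√Var(d) = -0.458146 / √0.1782946 = -0.458146 / 0.422249 = -1.085

-1.085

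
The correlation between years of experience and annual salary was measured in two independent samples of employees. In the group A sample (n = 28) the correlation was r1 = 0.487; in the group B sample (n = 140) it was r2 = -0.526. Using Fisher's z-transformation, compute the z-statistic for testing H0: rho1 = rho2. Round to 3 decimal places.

Fisher z-transforms: z1 = atanh(0.487) = 0.532120, z2 = atanh(-0.526) = -0.584599; difference d = 1.116719
Var(d) = 1/25 + 1/137 = 0.0400000 + 0.0072993 = 0.0472993
z = d/√Var(d) = 1.116719 / √0.0472993 = 1.116719 / 0.217484 = 5.135

5.135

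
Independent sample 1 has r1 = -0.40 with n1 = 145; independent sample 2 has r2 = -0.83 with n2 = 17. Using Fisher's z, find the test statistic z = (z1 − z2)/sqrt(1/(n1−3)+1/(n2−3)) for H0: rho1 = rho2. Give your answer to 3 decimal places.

2.729

Fisher z-transforms: z1 = atanh(-0.40) = -0.423649, z2 = atanh(-0.83) = -1.188136; difference d = 0.764487
Var(d) = 1/142 + 1/14 = 0.0070423 + 0.0714286 = 0.0784709
z = d/√Var(d) = 0.764487 / √0.0784709 = 0.764487 / 0.280127 = 2.729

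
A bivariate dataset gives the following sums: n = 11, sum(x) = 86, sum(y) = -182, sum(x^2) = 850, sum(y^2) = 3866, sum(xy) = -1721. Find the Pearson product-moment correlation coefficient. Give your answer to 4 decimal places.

-0.7650

Numerator: nΣxy − (Σx)(Σy) = 11·(-1721) − (86)(-182) = -3279
Denominator: √[(nΣx²−(Σx)²)(nΣy²−(Σy)²)]
  nΣx²−(Σx)² = 11·850 − 7396 = 1954;  nΣy²−(Σy)² = 11·3866 − 33124 = 9402
  √(1954·9402) = √18371508 = 4286.1997
r = -3279 / 4286.1997 = -0.7650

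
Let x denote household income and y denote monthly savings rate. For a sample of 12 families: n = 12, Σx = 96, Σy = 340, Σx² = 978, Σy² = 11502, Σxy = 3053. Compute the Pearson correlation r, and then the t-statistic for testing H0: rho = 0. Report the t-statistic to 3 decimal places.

1.985

Numerator: nΣxy − (Σx)(Σy) = 12·3053 − (96)(340) = 3996
Denominator: √[(nΣx²−(Σx)²)(nΣy²−(Σy)²)]
  nΣx²−(Σx)² = 12·978 − 9216 = 2520;  nΣy²−(Σy)² = 12·11502 − 115600 = 22424
  √(2520·22424) = √56508480 = 7517.2122
r = 3996 / 7517.2122 = 0.5316
t = r·√(n−2)/√(1−r²) = 0.5316·√10 / √(1−0.282599) = 1.681067 / 0.846995 = 1.985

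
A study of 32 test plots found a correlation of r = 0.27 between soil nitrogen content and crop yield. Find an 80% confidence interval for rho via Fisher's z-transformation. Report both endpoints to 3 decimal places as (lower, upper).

(0.039, 0.474)

Fisher z: z_r = atanh(r) = ½·ln((1+0.27)/(1−0.27)) = 0.276864
SE(z) = 1/√(n−3) = 1/√29 = 0.185695
80% ⇒ z* = 1.282; margin = 1.282·0.185695 = 0.238061
CI on z-scale: (0.038803, 0.514925)
Back-transform: tanh(0.038803) = 0.038784, tanh(0.514925) = 0.473774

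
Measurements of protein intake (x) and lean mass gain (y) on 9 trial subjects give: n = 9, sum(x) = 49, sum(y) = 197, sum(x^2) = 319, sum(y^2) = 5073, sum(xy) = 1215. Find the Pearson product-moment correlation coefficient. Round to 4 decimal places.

S_xy = nΣxy − ΣxΣy = 9·1215 − 49·197 = 10935 − 9653 = 1282
S_xx = nΣx² − (Σx)² = 9·319 − 49² = 2871 − 2401 = 470
S_yy = nΣy² − (Σy)² = 9·5073 − 197² = 45657 − 38809 = 6848
r = S_xy / √(S_xx·S_yy) = 1282 / √(470·6848) = 1282 / √3218560 = 1282 / 1794.0346 = 0.7146

0.7146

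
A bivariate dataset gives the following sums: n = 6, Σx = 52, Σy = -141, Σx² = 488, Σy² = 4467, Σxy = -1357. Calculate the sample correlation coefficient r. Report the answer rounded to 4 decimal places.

S_xy = nΣxy − ΣxΣy = 6·(-1357) − 52·(-141) = -8142 − (-7332) = -810
S_xx = nΣx² − (Σx)² = 6·488 − 52² = 2928 − 2704 = 224
S_yy = nΣy² − (Σy)² = 6·4467 − (-141)² = 26802 − 19881 = 6921
r = S_xy / √(S_xx·S_yy) = -810 / √(224·6921) = -810 / √1550304 = -810 / 1245.1120 = -0.6505

-0.6505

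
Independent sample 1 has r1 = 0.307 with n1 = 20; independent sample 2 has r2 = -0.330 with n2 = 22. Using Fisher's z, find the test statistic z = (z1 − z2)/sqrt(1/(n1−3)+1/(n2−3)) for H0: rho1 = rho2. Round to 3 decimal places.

1.977

Fisher z-transforms: z1 = atanh(0.307) = 0.317230, z2 = atanh(-0.330) = -0.342828; difference d = 0.660058
Var(d) = 1/17 + 1/19 = 0.0588235 + 0.0526316 = 0.1114551
z = d/√Var(d) = 0.660058 / √0.1114551 = 0.660058 / 0.333849 = 1.977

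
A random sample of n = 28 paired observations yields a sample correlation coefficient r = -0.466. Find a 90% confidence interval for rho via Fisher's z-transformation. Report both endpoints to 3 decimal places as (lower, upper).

z_r = atanh(-0.466) = -0.504949;  SE = 1/√(n−3) = 1/√25 = 0.200000
z-limits: -0.504949 ± 1.645·0.200000 = -0.504949 ± 0.329000 = [-0.833949, -0.175949]
ρ-limits: (tanh -0.833949, tanh -0.175949) = (-0.683, -0.174)

(-0.683, -0.174)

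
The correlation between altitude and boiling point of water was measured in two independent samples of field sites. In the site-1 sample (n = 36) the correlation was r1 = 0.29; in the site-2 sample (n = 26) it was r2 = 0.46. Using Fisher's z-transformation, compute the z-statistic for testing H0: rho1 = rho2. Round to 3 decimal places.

z1 = atanh(0.29) = 0.298566,  z2 = atanh(0.46) = 0.497311
SE = √(1/(n1−3) + 1/(n2−3)) = √(1/33 + 1/23) = √(0.0303030 + 0.0434783) = √0.0737813 = 0.271627
z = (z1 − z2)/SE = (0.298566 − 0.497311) / 0.271627 = -0.198745 / 0.271627 = -0.732

-0.732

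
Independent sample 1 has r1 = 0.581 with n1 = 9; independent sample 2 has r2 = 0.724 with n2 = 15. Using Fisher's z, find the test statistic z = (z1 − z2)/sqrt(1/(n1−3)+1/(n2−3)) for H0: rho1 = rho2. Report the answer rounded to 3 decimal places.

-0.504

Fisher z-transforms: z1 = atanh(0.581) = 0.663971, z2 = atanh(0.724) = 0.916001; difference d = -0.252030
Var(d) = 1/6 + 1/12 = 0.1666667 + 0.0833333 = 0.2500000
z = d/√Var(d) = -0.252030 / √0.2500000 = -0.252030 / 0.500000 = -0.504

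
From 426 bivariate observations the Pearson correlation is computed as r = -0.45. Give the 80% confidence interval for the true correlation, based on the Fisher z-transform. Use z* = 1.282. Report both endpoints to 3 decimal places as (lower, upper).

z_r = atanh(-0.45) = -0.484700;  SE = 1/√(n−3) = 1/√423 = 0.048622
z-limits: -0.484700 ± 1.282·0.048622 = -0.484700 ± 0.062333 = [-0.547033, -0.422367]
ρ-limits: (tanh -0.547033, tanh -0.422367) = (-0.498, -0.399)

(-0.498, -0.399)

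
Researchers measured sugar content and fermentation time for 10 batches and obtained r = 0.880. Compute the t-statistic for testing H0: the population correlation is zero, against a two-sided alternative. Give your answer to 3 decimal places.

1 − r² = 1 − 0.774400 = 0.225600;  √(1−r²) = 0.474974
√(n−2) = √8 = 2.828427
t = r·√(n−2)/√(1−r²) = 0.880 · 2.828427 / 0.474974 = 5.240

5.240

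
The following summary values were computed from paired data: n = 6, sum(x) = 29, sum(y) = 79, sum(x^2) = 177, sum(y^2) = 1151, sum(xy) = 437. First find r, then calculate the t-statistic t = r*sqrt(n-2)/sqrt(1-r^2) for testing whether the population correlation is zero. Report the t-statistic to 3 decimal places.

3.423

S_xy = nΣxy − ΣxΣy = 6·437 − 29·79 = 2622 − 2291 = 331
S_xx = nΣx² − (Σx)² = 6·177 − 29² = 1062 − 841 = 221
S_yy = nΣy² − (Σy)² = 6·1151 − 79² = 6906 − 6241 = 665
r = S_xy / √(S_xx·S_yy) = 331 / √(221·665) = 331 / √146965 = 331 / 383.3601 = 0.8634
t = r·√(n−2)/√(1−r²) = 0.8634·√4 / √(1−0.745460) = 1.726800 / 0.504520 = 3.423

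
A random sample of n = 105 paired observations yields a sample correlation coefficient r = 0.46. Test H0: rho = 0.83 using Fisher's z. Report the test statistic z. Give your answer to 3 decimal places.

-6.977

z_r = atanh(0.46) = 0.497311,  z_0 = atanh(0.83) = 1.188136
SE = 1/√(n−3) = 1/√102 = 0.099015
z = (z_r − z_0)/SE = (0.497311 − 1.188136) / 0.099015 = -0.690825 / 0.099015 = -6.977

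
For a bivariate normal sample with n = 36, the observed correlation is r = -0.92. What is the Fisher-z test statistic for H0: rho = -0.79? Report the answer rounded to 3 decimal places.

-2.973

z_r = atanh(-0.92) = -1.589027,  z_0 = atanh(-0.79) = -1.071432
SE = 1/√(n−3) = 1/√33 = 0.174078
z = (z_r − z_0)/SE = (-1.589027 − (-1.071432)) / 0.174078 = -0.517595 / 0.174078 = -2.973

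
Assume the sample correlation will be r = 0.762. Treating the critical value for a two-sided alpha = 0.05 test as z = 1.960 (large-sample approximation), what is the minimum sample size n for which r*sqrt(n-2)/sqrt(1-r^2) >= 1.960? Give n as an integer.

5

r√(n−2)/√(1−r²) ≥ 1.960  ⇔  n−2 ≥ (1.960)²·(1−r²)/r²
(1−r²)/r² = (1−0.580644)/0.580644 = 0.7222
n ≥ 2 + 3.8416·0.7222 = 2 + 2.7744 = 4.7744
⌈4.7744⌉ = 5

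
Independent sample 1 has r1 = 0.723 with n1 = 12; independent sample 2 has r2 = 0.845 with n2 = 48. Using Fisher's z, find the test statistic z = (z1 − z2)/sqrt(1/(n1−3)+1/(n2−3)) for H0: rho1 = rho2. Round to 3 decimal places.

Fisher z-transforms: z1 = atanh(0.723) = 0.913902, z2 = atanh(0.845) = 1.238405; difference d = -0.324503
Var(d) = 1/9 + 1/45 = 0.1111111 + 0.0222222 = 0.1333333
z = d/√Var(d) = -0.324503 / √0.1333333 = -0.324503 / 0.365148 = -0.889

-0.889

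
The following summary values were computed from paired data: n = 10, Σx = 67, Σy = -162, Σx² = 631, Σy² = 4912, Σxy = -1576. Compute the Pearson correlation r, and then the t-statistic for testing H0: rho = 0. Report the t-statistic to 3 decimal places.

-3.309

Numerator: nΣxy − (Σx)(Σy) = 10·(-1576) − (67)(-162) = -4906
Denominator: √[(nΣx²−(Σx)²)(nΣy²−(Σy)²)]
  nΣx²−(Σx)² = 10·631 − 4489 = 1821;  nΣy²−(Σy)² = 10·4912 − 26244 = 22876
  √(1821·22876) = √41657196 = 6454.2386
r = -4906 / 6454.2386 = -0.7601
t = r·√(n−2)/√(1−r²) = -0.7601·√8 / √(1−0.577752) = -2.149887 / 0.649806 = -3.309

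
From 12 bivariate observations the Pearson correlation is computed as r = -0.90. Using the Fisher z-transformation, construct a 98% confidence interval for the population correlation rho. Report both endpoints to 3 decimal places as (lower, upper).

(-0.978, -0.602)

z_r = atanh(-0.90) = -1.472219;  SE = 1/√(n−3) = 1/√9 = 0.333333
z-limits: -1.472219 ± 2.326·0.333333 = -1.472219 ± 0.775333 = [-2.247552, -0.696886]
ρ-limits: (tanh -2.247552, tanh -0.696886) = (-0.978, -0.602)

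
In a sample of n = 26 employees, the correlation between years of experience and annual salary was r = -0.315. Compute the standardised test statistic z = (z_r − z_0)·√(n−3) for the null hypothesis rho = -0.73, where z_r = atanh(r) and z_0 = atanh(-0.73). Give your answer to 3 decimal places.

Fisher z: atanh(-0.315) = -0.326087, atanh(-0.73) = -0.928727
z = (z_r − z_0)·√(n−3) = (-0.326087 − (-0.928727))·√23 = 0.602640 · 4.795832 = 2.890

2.890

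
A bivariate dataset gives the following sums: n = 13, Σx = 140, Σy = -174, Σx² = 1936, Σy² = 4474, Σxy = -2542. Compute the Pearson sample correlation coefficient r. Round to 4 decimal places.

Numerator: nΣxy − (Σx)(Σy) = 13·(-2542) − (140)(-174) = -8686
Denominator: √[(nΣx²−(Σx)²)(nΣy²−(Σy)²)]
  nΣx²−(Σx)² = 13·1936 − 19600 = 5568;  nΣy²−(Σy)² = 13·4474 − 30276 = 27886
  √(5568·27886) = √155269248 = 12460.7082
r = -8686 / 12460.7082 = -0.6971

-0.6971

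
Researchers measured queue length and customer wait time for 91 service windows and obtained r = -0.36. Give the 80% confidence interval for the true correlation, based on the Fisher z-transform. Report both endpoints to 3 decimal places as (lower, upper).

(-0.473, -0.236)

Fisher z: z_r = atanh(r) = ½·ln((1+(-0.36))/(1−(-0.36))) = -0.376886
SE(z) = 1/√(n−3) = 1/√88 = 0.106600
80% ⇒ z* = 1.282; margin = 1.282·0.106600 = 0.136661
CI on z-scale: (-0.513547, -0.240225)
Back-transform: tanh(-0.513547) = -0.472704, tanh(-0.240225) = -0.235708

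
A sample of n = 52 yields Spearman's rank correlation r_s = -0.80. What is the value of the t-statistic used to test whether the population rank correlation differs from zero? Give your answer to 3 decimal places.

1 − r_s² = 1 − 0.6400 = 0.3600;  √(1−r_s²) = 0.600000
√(n−2) = √50 = 7.071068
t = r_s·√(n−2)/√(1−r_s²) = -0.80 · 7.071068 / 0.600000 = -9.428

-9.428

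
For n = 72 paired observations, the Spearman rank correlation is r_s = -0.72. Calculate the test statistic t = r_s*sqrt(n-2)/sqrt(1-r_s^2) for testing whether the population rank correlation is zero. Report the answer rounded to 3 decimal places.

t = r_s·√(n−2) / √(1−r_s²) with r_s = -0.72, n = 72
  = -0.72·√70 / √(1 − 0.5184)
  = -0.72·8.366600 / 0.693974
  = -6.023952 / 0.693974 = -8.680

-8.680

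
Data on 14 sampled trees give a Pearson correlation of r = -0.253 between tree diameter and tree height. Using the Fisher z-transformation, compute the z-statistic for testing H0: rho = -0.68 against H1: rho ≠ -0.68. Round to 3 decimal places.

1.892

Fisher z: atanh(-0.253) = -0.258615, atanh(-0.68) = -0.829114
z = (z_r − z_0)·√(n−3) = (-0.258615 − (-0.829114))·√11 = 0.570499 · 3.316625 = 1.892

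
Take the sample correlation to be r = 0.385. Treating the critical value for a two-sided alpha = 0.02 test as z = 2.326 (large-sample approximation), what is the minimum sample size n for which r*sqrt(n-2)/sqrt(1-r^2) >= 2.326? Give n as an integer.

34

Need r·√(n−2)/√(1−r²) ≥ 2.326
√(n−2) ≥ 2.326·√(1−0.148225) / 0.385 = 2.326·0.922917 / 0.385 = 5.5759
n−2 ≥ 31.0907  ⇒  n ≥ 33.0907
Smallest integer n = 34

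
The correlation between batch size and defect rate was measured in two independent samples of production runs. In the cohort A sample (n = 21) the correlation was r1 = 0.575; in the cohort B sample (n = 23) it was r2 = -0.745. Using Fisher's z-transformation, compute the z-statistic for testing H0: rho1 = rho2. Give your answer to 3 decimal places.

4.976

Fisher z-transforms: z1 = atanh(0.575) = 0.654961, z2 = atanh(-0.745) = -0.961623; difference d = 1.616584
Var(d) = 1/18 + 1/20 = 0.0555556 + 0.0500000 = 0.1055556
z = d/√Var(d) = 1.616584 / √0.1055556 = 1.616584 / 0.324893 = 4.976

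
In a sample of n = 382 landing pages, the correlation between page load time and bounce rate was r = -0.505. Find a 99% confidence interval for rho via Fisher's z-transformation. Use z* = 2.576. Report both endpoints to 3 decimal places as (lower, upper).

(-0.597, -0.400)

Fisher z: z_r = atanh(r) = ½·ln((1+(-0.505))/(1−(-0.505))) = -0.555995
SE(z) = 1/√(n−3) = 1/√379 = 0.051367
99% ⇒ z* = 2.576; margin = 2.576·0.051367 = 0.132321
CI on z-scale: (-0.688316, -0.423674)
Back-transform: tanh(-0.688316) = -0.596899, tanh(-0.423674) = -0.400021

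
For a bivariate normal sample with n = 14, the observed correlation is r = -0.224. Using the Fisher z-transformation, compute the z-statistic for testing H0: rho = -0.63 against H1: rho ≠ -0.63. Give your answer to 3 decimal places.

1.703

Fisher z: atanh(-0.224) = -0.227863, atanh(-0.63) = -0.741416
z = (z_r − z_0)·√(n−3) = (-0.227863 − (-0.741416))·√11 = 0.513553 · 3.316625 = 1.703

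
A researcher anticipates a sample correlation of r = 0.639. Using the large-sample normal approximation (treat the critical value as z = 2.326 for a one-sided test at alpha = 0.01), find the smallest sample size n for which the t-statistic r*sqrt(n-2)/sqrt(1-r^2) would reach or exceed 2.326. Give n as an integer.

Need r·√(n−2)/√(1−r²) ≥ 2.326
√(n−2) ≥ 2.326·√(1−0.408321) / 0.639 = 2.326·0.769207 / 0.639 = 2.8000
n−2 ≥ 7.8400  ⇒  n ≥ 9.8400
Smallest integer n = 10

10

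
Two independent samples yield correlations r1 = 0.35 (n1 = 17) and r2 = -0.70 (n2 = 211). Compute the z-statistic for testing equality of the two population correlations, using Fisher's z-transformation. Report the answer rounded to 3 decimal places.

4.465

z1 = atanh(0.35) = 0.365444,  z2 = atanh(-0.70) = -0.867301
SE = √(1/(n1−3) + 1/(n2−3)) = √(1/14 + 1/208) = √(0.0714286 + 0.0048077) = √0.0762363 = 0.276109
z = (z1 − z2)/SE = (0.365444 − (-0.867301)) / 0.276109 = 1.232745 / 0.276109 = 4.465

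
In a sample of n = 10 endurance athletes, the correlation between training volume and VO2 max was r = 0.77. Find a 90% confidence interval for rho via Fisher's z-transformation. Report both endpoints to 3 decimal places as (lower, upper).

(0.379, 0.928)

z_r = atanh(0.77) = 1.020328;  SE = 1/√(n−3) = 1/√7 = 0.377964
z-limits: 1.020328 ± 1.645·0.377964 = 1.020328 ± 0.621751 = [0.398577, 1.642079]
ρ-limits: (tanh 0.398577, tanh 1.642079) = (0.379, 0.928)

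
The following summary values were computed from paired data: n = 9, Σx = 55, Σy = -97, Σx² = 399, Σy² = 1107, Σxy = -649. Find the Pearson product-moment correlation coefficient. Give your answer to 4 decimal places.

Numerator: nΣxy − (Σx)(Σy) = 9·(-649) − (55)(-97) = -506
Denominator: √[(nΣx²−(Σx)²)(nΣy²−(Σy)²)]
  nΣx²−(Σx)² = 9·399 − 3025 = 566;  nΣy²−(Σy)² = 9·1107 − 9409 = 554
  √(566·554) = √313564 = 559.9679
r = -506 / 559.9679 = -0.9036

-0.9036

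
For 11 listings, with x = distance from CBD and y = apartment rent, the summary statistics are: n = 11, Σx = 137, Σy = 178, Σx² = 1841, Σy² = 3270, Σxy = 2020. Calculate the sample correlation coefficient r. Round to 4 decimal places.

-0.8594

Numerator: nΣxy − (Σx)(Σy) = 11·2020 − (137)(178) = -2166
Denominator: √[(nΣx²−(Σx)²)(nΣy²−(Σy)²)]
  nΣx²−(Σx)² = 11·1841 − 18769 = 1482;  nΣy²−(Σy)² = 11·3270 − 31684 = 4286
  √(1482·4286) = √6351852 = 2520.2881
r = -2166 / 2520.2881 = -0.8594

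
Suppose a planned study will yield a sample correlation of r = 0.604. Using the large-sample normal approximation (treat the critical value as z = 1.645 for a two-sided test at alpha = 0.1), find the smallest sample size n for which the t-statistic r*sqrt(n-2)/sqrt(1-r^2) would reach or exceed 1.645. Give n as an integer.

7

r√(n−2)/√(1−r²) ≥ 1.645  ⇔  n−2 ≥ (1.645)²·(1−r²)/r²
(1−r²)/r² = (1−0.364816)/0.364816 = 1.7411
n ≥ 2 + 2.706025·1.7411 = 2 + 4.7115 = 6.7115
⌈6.7115⌉ = 7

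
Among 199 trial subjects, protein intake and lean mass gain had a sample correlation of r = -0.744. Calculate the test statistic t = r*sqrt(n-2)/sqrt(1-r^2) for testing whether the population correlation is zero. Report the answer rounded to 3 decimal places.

-15.628

t = r·√(n−2) / √(1−r²) with r = -0.744, n = 199
  = -0.744·√197 / √(1 − 0.553536)
  = -0.744·14.035669 / 0.668180
  = -10.442538 / 0.668180 = -15.628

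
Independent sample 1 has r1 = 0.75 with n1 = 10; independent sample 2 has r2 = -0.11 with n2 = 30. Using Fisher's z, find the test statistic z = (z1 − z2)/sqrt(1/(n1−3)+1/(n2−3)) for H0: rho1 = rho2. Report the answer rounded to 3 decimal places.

2.554

z1 = atanh(0.75) = 0.972955,  z2 = atanh(-0.11) = -0.110447
SE = √(1/(n1−3) + 1/(n2−3)) = √(1/7 + 1/27) = √(0.1428571 + 0.0370370) = √0.1798941 = 0.424139
z = (z1 − z2)/SE = (0.972955 − (-0.110447)) / 0.424139 = 1.083402 / 0.424139 = 2.554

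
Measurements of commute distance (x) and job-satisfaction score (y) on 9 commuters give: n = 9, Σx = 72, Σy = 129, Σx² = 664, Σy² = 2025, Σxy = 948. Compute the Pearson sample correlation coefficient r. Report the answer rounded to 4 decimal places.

Numerator: nΣxy − (Σx)(Σy) = 9·948 − (72)(129) = -756
Denominator: √[(nΣx²−(Σx)²)(nΣy²−(Σy)²)]
  nΣx²−(Σx)² = 9·664 − 5184 = 792;  nΣy²−(Σy)² = 9·2025 − 16641 = 1584
  √(792·1584) = √1254528 = 1120.0571
r = -756 / 1120.0571 = -0.6750

-0.6750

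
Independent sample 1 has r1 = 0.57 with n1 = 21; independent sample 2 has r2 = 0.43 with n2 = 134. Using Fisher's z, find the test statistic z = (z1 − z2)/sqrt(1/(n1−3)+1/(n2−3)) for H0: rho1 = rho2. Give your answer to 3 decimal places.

z1 = atanh(0.57) = 0.647523,  z2 = atanh(0.43) = 0.459897
SE = √(1/(n1−3) + 1/(n2−3)) = √(1/18 + 1/131) = √(0.0555556 + 0.0076336) = √0.0631892 = 0.251375
z = (z1 − z2)/SE = (0.647523 − 0.459897) / 0.251375 = 0.187626 / 0.251375 = 0.746

0.746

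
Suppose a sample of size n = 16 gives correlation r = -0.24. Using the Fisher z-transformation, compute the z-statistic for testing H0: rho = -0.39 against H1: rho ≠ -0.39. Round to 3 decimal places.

0.602

Fisher z: atanh(-0.24) = -0.244774, atanh(-0.39) = -0.411800
z = (z_r − z_0)·√(n−3) = (-0.244774 − (-0.411800))·√13 = 0.167026 · 3.605551 = 0.602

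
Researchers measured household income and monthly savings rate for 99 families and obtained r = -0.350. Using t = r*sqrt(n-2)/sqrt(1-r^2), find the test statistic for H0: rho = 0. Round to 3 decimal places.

t = r·√(n−2) / √(1−r²) with r = -0.350, n = 99
  = -0.350·√97 / √(1 − 0.122500)
  = -0.350·9.848858 / 0.936750
  = -3.447100 / 0.936750 = -3.680

-3.680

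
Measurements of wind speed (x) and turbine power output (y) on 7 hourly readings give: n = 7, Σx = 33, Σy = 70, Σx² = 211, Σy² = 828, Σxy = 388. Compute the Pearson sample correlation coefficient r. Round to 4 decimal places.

0.6886

S_xy = nΣxy − ΣxΣy = 7·388 − 33·70 = 2716 − 2310 = 406
S_xx = nΣx² − (Σx)² = 7·211 − 33² = 1477 − 1089 = 388
S_yy = nΣy² − (Σy)² = 7·828 − 70² = 5796 − 4900 = 896
r = S_xy / √(S_xx·S_yy) = 406 / √(388·896) = 406 / √347648 = 406 / 589.6168 = 0.6886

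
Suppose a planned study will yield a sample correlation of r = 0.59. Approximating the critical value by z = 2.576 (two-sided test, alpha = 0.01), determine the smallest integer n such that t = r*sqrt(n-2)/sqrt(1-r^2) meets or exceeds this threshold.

15

Need r·√(n−2)/√(1−r²) ≥ 2.576
√(n−2) ≥ 2.576·√(1−0.3481) / 0.59 = 2.576·0.807403 / 0.59 = 3.5252
n−2 ≥ 12.4270  ⇒  n ≥ 14.4270
Smallest integer n = 15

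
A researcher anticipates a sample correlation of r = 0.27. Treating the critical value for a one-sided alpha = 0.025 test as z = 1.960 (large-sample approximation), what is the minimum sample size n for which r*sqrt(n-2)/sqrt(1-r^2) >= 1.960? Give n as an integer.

Need r·√(n−2)/√(1−r²) ≥ 1.960
√(n−2) ≥ 1.960·√(1−0.0729) / 0.27 = 1.960·0.962860 / 0.27 = 6.9897
n−2 ≥ 48.8559  ⇒  n ≥ 50.8559
Smallest integer n = 51

51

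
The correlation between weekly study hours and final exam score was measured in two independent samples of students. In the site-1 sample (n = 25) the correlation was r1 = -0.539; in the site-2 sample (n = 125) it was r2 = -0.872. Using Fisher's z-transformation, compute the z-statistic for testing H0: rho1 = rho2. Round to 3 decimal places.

z1 = atanh(-0.539) = -0.602745,  z2 = atanh(-0.872) = -1.341366
SE = √(1/(n1−3) + 1/(n2−3)) = √(1/22 + 1/122) = √(0.0454545 + 0.0081967) = √0.0536512 = 0.231627
z = (z1 − z2)/SE = (-0.602745 − (-1.341366)) / 0.231627 = 0.738621 / 0.231627 = 3.189

3.189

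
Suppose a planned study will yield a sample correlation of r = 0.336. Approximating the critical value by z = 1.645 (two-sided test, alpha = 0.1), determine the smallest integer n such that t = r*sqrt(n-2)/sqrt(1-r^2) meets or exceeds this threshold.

r√(n−2)/√(1−r²) ≥ 1.645  ⇔  n−2 ≥ (1.645)²·(1−r²)/r²
(1−r²)/r² = (1−0.112896)/0.112896 = 7.8577
n ≥ 2 + 2.706025·7.8577 = 2 + 21.2631 = 23.2631
⌈23.2631⌉ = 24

24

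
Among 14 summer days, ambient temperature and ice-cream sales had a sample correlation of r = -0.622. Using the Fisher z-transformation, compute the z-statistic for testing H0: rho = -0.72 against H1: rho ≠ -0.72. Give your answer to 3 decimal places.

Fisher z: atanh(-0.622) = -0.728261, atanh(-0.72) = -0.907645
z = (z_r − z_0)·√(n−3) = (-0.728261 − (-0.907645))·√11 = 0.179384 · 3.316625 = 0.595

0.595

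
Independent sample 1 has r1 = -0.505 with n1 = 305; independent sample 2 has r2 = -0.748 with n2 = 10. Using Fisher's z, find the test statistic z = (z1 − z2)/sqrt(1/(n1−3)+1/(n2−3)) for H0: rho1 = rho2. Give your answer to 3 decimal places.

z1 = atanh(-0.505) = -0.555995,  z2 = atanh(-0.748) = -0.968399
SE = √(1/(n1−3) + 1/(n2−3)) = √(1/302 + 1/7) = √(0.0033113 + 0.1428571) = √0.1461684 = 0.382320
z = (z1 − z2)/SE = (-0.555995 − (-0.968399)) / 0.382320 = 0.412404 / 0.382320 = 1.079

1.079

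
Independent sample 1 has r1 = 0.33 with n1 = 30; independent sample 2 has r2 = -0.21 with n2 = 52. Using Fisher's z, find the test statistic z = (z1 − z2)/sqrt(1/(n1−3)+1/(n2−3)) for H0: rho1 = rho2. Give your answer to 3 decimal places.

2.320

z1 = atanh(0.33) = 0.342828,  z2 = atanh(-0.21) = -0.213171
SE = √(1/(n1−3) + 1/(n2−3)) = √(1/27 + 1/49) = √(0.0370370 + 0.0204082) = √0.0574452 = 0.239677
z = (z1 − z2)/SE = (0.342828 − (-0.213171)) / 0.239677 = 0.555999 / 0.239677 = 2.320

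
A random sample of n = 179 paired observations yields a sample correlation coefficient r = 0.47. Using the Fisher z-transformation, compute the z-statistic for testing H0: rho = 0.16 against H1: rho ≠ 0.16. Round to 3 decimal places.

Fisher z: atanh(0.47) = 0.510070, atanh(0.16) = 0.161387
z = (z_r − z_0)·√(n−3) = (0.510070 − 0.161387)·√176 = 0.348683 · 13.266499 = 4.626

4.626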